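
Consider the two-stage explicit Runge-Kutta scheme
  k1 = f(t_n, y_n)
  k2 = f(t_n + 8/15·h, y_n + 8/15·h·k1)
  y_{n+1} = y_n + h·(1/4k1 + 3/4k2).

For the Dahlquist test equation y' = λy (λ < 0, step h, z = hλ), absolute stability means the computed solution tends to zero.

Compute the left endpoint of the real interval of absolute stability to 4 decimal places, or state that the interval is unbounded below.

left endpoint -2.5000.

On y'=λy, z=hλ:
  k1=λy_n ⇒ h·k1=z·y_n;  k2=λ(1+8/15z)y_n ⇒ h·k2=z(1+8/15z)y_n
  y_{n+1}/y_n = 1 + 1/4z + 3/4z(1+8/15z) = 1 + z + 2/5z²
  so R(z) = 1 + z + 2/5z².

Boundary: |R(x)|=1, x<0.
x=-0.66: |R|=0.5142
R=1: x+2/5x²=0 ⇒ x=−5/2=-2.5000; min R=1−1/(4·2/5)=0.3750>−1
Confirm numerically:
  x=-2.327: |R|=0.83897 <1
  x=-1.794: |R|=0.49337 <1
  x=-1.714: |R|=0.46112 <1
  x=-1.219: |R|=0.37538 <1
  x=-3.021: |R|=1.62958 >1
  x=-2.830: |R|=1.37356 >1
  x=-2.689: |R|=1.20329 >1
Interval (-2.5000, 0).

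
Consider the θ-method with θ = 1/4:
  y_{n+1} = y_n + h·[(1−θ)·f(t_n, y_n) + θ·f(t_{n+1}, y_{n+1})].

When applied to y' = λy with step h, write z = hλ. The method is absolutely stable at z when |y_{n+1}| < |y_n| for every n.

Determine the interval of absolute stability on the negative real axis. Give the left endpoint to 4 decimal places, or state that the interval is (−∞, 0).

Test eqn y'=λy, z=hλ:
  y_{n+1} = y_n + z·[3/4·y_n + 1/4·y_{n+1}] ⇒ (1 − 1/4z)y_{n+1} = (1 + 3/4z)y_n
  so R(z) = (1 + 3/4z)/(1 − 1/4z).

Find x<0 with |R(x)|<1.
x=-1.4: |R|=0.0370
R=−1: 1+3/4x = −1+1/4x ⇒ -1/2x=2 ⇒ x=2/(-1/2)=-4.0000
Confirm numerically:
  x=-3.826: |R|=0.95553 <1
  x=-3.822: |R|=0.95449 <1
  x=-3.743: |R|=0.93362 <1
  x=-2.620: |R|=0.58308 <1
  x=-4.390: |R|=1.09297 >1
  x=-4.196: |R|=1.04783 >1
  x=-4.193: |R|=1.04711 >1
So |R|<1 on (-4.0000, 0).

(-4.0000, 0).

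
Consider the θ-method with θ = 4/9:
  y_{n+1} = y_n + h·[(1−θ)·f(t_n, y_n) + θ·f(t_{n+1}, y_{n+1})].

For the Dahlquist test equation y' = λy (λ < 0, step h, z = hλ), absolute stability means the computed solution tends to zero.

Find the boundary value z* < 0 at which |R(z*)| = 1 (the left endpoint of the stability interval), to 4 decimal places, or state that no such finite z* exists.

z* = -18.0000.

Set f=λy, z=hλ:
  y_{n+1} = y_n + z·[5/9·y_n + 4/9·y_{n+1}] ⇒ (1 − 4/9z)y_{n+1} = (1 + 5/9z)y_n
  Hence R(z) = (1 + 5/9z)/(1 − 4/9z).

Solve |R(x)|<1 on ℝ⁻.
x=-1.39: |R|=0.1408
R=−1: 1+5/9x = −1+4/9x ⇒ -1/9x=2 ⇒ x=2/(-1/9)=-18.0000
Confirm numerically:
  x=-16.735: |R|=0.98334 <1
  x=-15.087: |R|=0.95799 <1
  x=-11.663: |R|=0.88613 <1
  x=-18.164: |R|=1.00201 >1
  x=-18.151: |R|=1.00185 >1
  x=-18.103: |R|=1.00127 >1
So |R|<1 on (-18.0000, 0).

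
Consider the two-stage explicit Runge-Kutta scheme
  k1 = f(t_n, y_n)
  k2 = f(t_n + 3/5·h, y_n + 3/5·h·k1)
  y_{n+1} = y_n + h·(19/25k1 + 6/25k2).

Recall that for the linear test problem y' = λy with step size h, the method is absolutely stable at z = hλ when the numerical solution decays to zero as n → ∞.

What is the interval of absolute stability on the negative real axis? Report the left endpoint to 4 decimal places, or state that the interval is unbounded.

z∈(-6.9444,0).

On y'=λy, z=hλ:
  k1=λy_n ⇒ h·k1=z·y_n;  k2=λ(1+3/5z)y_n ⇒ h·k2=z(1+3/5z)y_n
  y_{n+1}/y_n = 1 + 19/25z + 6/25z(1+3/5z) = 1 + z + 18/125z²
  so R(z) = 1 + z + 18/125z².

Find x<0 with |R(x)|<1.
x=-1.43: |R|=0.1355
R=1: x+18/125x²=0 ⇒ x=−125/18=-6.9444; min R=1−1/(4·18/125)=-0.7361>−1
Confirm numerically:
  x=-6.455: |R|=0.54505 <1
  x=-4.482: |R|=0.58928 <1
  x=-4.110: |R|=0.67754 <1
  x=-7.511: |R|=1.61278 >1
  x=-7.395: |R|=1.47979 >1
  x=-7.016: |R|=1.07229 >1
Stable set (-6.9444, 0).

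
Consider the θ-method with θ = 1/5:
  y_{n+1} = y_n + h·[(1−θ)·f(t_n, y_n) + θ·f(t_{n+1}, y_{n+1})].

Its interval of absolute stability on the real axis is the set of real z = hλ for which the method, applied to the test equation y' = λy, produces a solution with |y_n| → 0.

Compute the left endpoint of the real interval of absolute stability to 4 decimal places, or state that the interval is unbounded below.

With y'=λy (z=hλ):
  y_{n+1} = y_n + z·[4/5·y_n + 1/5·y_{n+1}] ⇒ (1 − 1/5z)y_{n+1} = (1 + 4/5z)y_n
  R(z) = (1 + 4/5z)/(1 − 1/5z).

Find x<0 with |R(x)|<1.
x=-1.79: |R|=0.3181
R=−1: 1+4/5x = −1+1/5x ⇒ -3/5x=2 ⇒ x=2/(-3/5)=-3.3333
Confirm numerically:
  x=-2.578: |R|=0.70098 <1
  x=-1.644: |R|=0.23721 <1
  x=-1.345: |R|=0.05989 <1
  x=-3.632: |R|=1.10380 >1
  x=-3.586: |R|=1.08828 >1
Stable set (-3.3333, 0).

z* = -3.3333.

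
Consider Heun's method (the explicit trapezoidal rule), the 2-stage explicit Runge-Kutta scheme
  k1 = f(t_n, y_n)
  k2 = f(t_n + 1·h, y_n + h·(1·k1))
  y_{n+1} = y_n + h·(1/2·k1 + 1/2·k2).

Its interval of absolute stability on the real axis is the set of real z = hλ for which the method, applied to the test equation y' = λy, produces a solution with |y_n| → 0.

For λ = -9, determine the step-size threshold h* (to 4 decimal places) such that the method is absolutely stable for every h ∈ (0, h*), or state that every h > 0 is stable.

Test eqn y'=λy, z=hλ:
  order 2, 2-stage ⇒ R(z)=1+z+z^2/2
  (e.g. R(-1.65)=0.71125, |R|=0.71125)

Solve |R(x)|<1 on ℝ⁻.
x=-1.65: |R|=0.7112
|R(-1.97)|=0.9704 |R(-1.6)|=0.6800 |R(-1.38)|=0.5722
Bisect:
  x_lo=-2.8416 |R|=2.1957  x_hi=-0.2157 |R|=0.8076
  mid=-1.52863 |R|=0.63973 →hi
  mid=-2.18510 |R|=1.20224 →lo
  mid=-1.85687 |R|=0.86711 →hi
  mid=-2.02099 |R|=1.02121 →lo
  mid=-1.93893 |R|=0.94079 →hi
  mid=-1.97996 |R|=0.98016 →hi
  mid=-2.00047 |R|=1.00047 →lo
  mid=-1.99022 |R|=0.99026 →hi
  mid=-1.99534 |R|=0.99535 →hi
  ...
  [-2.00015,-1.99999] ⇒ x*=-2.0000
Stable set (-2.0000, 0).

(-2.0000,0); λ=-9 ⇒ h* = 0.2222.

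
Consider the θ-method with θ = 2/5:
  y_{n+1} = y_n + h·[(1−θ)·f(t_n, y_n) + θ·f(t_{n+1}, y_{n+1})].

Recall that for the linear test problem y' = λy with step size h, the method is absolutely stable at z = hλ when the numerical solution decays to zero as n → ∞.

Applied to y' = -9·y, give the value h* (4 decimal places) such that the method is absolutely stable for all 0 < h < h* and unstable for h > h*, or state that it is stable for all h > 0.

(-10.0000,0); λ=-9 ⇒ h* = (10)/9 = 1.1111.

Set f=λy, z=hλ:
  y_{n+1} = y_n + z·[3/5·y_n + 2/5·y_{n+1}] ⇒ (1 − 2/5z)y_{n+1} = (1 + 3/5z)y_n
  R(z) = (1 + 3/5z)/(1 − 2/5z).

Need |R(x)|<1, x<0.
x=-0.82: |R|=0.3825
R=−1: 1+3/5x = −1+2/5x ⇒ -1/5x=2 ⇒ x=2/(-1/5)=-10.0000
Confirm numerically:
  x=-9.929: |R|=0.99714 <1
  x=-9.716: |R|=0.98838 <1
  x=-9.541: |R|=0.98094 <1
  x=-8.603: |R|=0.93709 <1
  x=-10.446: |R|=1.01723 >1
  x=-10.190: |R|=1.00749 >1
  x=-10.035: |R|=1.00140 >1
Interval (-10.0000, 0).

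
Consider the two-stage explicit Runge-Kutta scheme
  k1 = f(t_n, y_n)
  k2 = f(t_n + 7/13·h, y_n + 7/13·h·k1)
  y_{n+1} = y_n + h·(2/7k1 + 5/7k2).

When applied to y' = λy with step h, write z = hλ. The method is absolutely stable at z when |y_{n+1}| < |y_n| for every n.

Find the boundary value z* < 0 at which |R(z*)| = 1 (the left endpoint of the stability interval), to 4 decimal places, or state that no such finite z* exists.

z* = -2.6000.

On y'=λy, z=hλ:
  k1=λy_n ⇒ h·k1=z·y_n;  k2=λ(1+7/13z)y_n ⇒ h·k2=z(1+7/13z)y_n
  y_{n+1}/y_n = 1 + 2/7z + 5/7z(1+7/13z) = 1 + z + 5/13z²
  so R(z) = 1 + z + 5/13z².

Find x<0 with |R(x)|<1.
x=-1.53: |R|=0.3703
R=1: x+5/13x²=0 ⇒ x=−13/5=-2.6000; min R=1−1/(4·5/13)=0.3500>−1
Confirm numerically:
  x=-2.349: |R|=0.77323 <1
  x=-2.111: |R|=0.60297 <1
  x=-1.926: |R|=0.50072 <1
  x=-1.898: |R|=0.48754 <1
  x=-2.902: |R|=1.33708 >1
  x=-2.842: |R|=1.26452 >1
So |R|<1 on (-2.6000, 0).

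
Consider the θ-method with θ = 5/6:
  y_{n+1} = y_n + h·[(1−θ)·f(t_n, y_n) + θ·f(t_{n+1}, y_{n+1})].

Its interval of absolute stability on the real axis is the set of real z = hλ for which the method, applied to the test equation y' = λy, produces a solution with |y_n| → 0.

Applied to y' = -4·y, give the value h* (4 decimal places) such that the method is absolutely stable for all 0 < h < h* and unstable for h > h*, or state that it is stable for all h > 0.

interval (−∞, 0). Any h>0 works for λ=-4.

With y'=λy (z=hλ):
  y_{n+1} = y_n + z·[1/6·y_n + 5/6·y_{n+1}] ⇒ (1 − 5/6z)y_{n+1} = (1 + 1/6z)y_n
  R(z) = (1 + 1/6z)/(1 − 5/6z).

Need |R(x)|<1, x<0.
x=-1: |R|=0.4545
x=-2: |R|=0.2500
x=-10: |R|=0.0714
x=-100: |R|=0.1858
θ=5/6≥1/2 ⇒ |1+1/6x|<|1−5/6x| ∀x<0 ⇒ stable on all of ℝ⁻.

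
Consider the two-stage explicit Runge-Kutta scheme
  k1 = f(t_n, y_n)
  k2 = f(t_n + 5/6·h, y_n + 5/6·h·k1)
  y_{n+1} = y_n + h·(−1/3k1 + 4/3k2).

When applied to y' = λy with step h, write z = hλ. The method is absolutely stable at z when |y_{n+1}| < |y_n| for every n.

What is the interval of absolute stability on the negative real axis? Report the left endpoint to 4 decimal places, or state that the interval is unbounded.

z∈(-0.9000,0).

With y'=λy (z=hλ):
  k1=λy_n ⇒ h·k1=z·y_n;  k2=λ(1+5/6z)y_n ⇒ h·k2=z(1+5/6z)y_n
  y_{n+1}/y_n = 1 − 1/3z + 4/3z(1+5/6z) = 1 + z + 10/9z²
  so R(z) = 1 + z + 10/9z².

Need |R(x)|<1, x<0.
x=-1.42: |R|=1.8204
R=1: x+10/9x²=0 ⇒ x=−9/10=-0.9000; min R=1−1/(4·10/9)=0.7750>−1
Confirm numerically:
  x=-0.677: |R|=0.83225 <1
  x=-0.657: |R|=0.82261 <1
  x=-0.443: |R|=0.77505 <1
  x=-1.451: |R|=1.88833 >1
  x=-1.259: |R|=1.50220 >1
  x=-1.199: |R|=1.39833 >1
So |R|<1 on (-0.9000, 0).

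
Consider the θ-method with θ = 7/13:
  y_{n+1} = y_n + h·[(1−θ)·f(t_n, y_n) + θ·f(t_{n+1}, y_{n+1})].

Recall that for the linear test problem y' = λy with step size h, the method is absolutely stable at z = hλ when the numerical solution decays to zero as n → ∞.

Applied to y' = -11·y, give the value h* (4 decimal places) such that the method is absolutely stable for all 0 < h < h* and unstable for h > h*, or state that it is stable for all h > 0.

unbounded; (−∞, 0). Any h>0 works for λ=-11.

Set f=λy, z=hλ:
  y_{n+1} = y_n + z·[6/13·y_n + 7/13·y_{n+1}] ⇒ (1 − 7/13z)y_{n+1} = (1 + 6/13z)y_n
  so R(z) = (1 + 6/13z)/(1 − 7/13z).

Boundary: |R(x)|=1, x<0.
x=-1.2: |R|=0.2710
x=-2: |R|=0.0370
x=-10: |R|=0.5663
x=-100: |R|=0.8233
θ=7/13≥1/2 ⇒ |1+6/13x|<|1−7/13x| ∀x<0 ⇒ stable on all of ℝ⁻.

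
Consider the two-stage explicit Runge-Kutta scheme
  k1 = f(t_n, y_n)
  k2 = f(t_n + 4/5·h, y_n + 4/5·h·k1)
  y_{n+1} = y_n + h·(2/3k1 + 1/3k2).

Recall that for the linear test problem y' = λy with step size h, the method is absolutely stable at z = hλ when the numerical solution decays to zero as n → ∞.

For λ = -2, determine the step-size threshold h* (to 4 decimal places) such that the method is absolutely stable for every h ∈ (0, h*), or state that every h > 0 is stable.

(-3.7500,0); λ=-2 ⇒ h* = (15/4)/2 = 1.8750.

With y'=λy (z=hλ):
  k1=λy_n ⇒ h·k1=z·y_n;  k2=λ(1+4/5z)y_n ⇒ h·k2=z(1+4/5z)y_n
  y_{n+1}/y_n = 1 + 2/3z + 1/3z(1+4/5z) = 1 + z + 4/15z²
  Hence R(z) = 1 + z + 4/15z².

Boundary: |R(x)|=1, x<0.
x=-1.02: |R|=0.2574
R=1: x+4/15x²=0 ⇒ x=−15/4=-3.7500; min R=1−1/(4·4/15)=0.0625>−1
Confirm numerically:
  x=-3.646: |R|=0.89888 <1
  x=-2.906: |R|=0.34596 <1
  x=-2.819: |R|=0.30014 <1
  x=-4.349: |R|=1.69468 >1
  x=-4.143: |R|=1.43419 >1
  x=-4.046: |R|=1.31936 >1
Interval (-3.7500, 0).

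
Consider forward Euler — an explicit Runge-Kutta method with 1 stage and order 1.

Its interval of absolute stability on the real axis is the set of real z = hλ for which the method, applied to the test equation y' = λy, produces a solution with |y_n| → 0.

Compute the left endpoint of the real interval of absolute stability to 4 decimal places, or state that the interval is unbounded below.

left endpoint -2.0000.

Test eqn y'=λy, z=hλ:
  order 1, 1-stage ⇒ R(z)=1+z
  (e.g. R(-0.56)=0.44000, |R|=0.44000)

Boundary: |R(x)|=1, x<0.
x=-0.56: |R|=0.4400
|R(-1.25)|=0.2500 |R(-1.11)|=0.1100 |R(-0.52)|=0.4800
Bisect:
  x_lo=-2.3132 |R|=1.3132  x_hi=-0.2594 |R|=0.7406
  mid=-1.28628 |R|=0.28628 →hi
  mid=-1.79972 |R|=0.79972 →hi
  mid=-2.05645 |R|=1.05645 →lo
  mid=-1.92808 |R|=0.92808 →hi
  mid=-1.99226 |R|=0.99226 →hi
  mid=-2.02435 |R|=1.02435 →lo
  mid=-2.00831 |R|=1.00831 →lo
  ...
  [-2.00004,-1.99991] ⇒ x*=-2.0000
So |R|<1 on (-2.0000, 0).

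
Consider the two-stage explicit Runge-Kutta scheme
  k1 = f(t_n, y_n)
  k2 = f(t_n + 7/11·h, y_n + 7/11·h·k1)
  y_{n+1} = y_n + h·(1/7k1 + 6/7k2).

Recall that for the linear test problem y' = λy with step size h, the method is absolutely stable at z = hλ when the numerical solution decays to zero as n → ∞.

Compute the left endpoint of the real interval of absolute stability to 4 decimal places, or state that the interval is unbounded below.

left endpoint -1.8333.

Test eqn y'=λy, z=hλ:
  k1=λy_n ⇒ h·k1=z·y_n;  k2=λ(1+7/11z)y_n ⇒ h·k2=z(1+7/11z)y_n
  y_{n+1}/y_n = 1 + 1/7z + 6/7z(1+7/11z) = 1 + z + 6/11z²
  Hence R(z) = 1 + z + 6/11z².

Boundary: |R(x)|=1, x<0.
x=-1.49: |R|=0.7210
R=1: x+6/11x²=0 ⇒ x=−11/6=-1.8333; min R=1−1/(4·6/11)=0.5417>−1
Confirm numerically:
  x=-1.795: |R|=0.96247 <1
  x=-1.712: |R|=0.88670 <1
  x=-1.282: |R|=0.61447 <1
  x=-2.383: |R|=1.71447 >1
  x=-2.279: |R|=1.55400 >1
  x=-1.858: |R|=1.02500 >1
Interval (-1.8333, 0).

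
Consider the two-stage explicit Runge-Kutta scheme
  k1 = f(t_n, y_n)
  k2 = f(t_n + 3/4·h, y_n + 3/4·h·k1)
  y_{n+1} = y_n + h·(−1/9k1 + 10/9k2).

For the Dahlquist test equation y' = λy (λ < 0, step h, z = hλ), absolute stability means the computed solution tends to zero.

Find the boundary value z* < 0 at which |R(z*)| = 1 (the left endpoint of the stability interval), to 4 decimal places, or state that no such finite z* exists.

z* = -1.2000.

Set f=λy, z=hλ:
  k1=λy_n ⇒ h·k1=z·y_n;  k2=λ(1+3/4z)y_n ⇒ h·k2=z(1+3/4z)y_n
  y_{n+1}/y_n = 1 − 1/9z + 10/9z(1+3/4z) = 1 + z + 5/6z²
  so R(z) = 1 + z + 5/6z².

Solve |R(x)|<1 on ℝ⁻.
x=-0.53: |R|=0.7041
R=1: x+5/6x²=0 ⇒ x=−6/5=-1.2000; min R=1−1/(4·5/6)=0.7000>−1
Confirm numerically:
  x=-0.821: |R|=0.74070 <1
  x=-0.744: |R|=0.71728 <1
  x=-0.560: |R|=0.70133 <1
  x=-1.327: |R|=1.14044 >1
  x=-1.275: |R|=1.07969 >1
Interval (-1.2000, 0).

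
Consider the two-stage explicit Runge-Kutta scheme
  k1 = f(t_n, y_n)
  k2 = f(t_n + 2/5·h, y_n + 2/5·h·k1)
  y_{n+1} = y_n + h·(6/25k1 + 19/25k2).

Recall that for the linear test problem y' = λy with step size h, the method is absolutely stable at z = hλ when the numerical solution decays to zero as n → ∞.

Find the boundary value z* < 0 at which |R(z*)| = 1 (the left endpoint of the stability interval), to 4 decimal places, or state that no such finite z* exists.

With y'=λy (z=hλ):
  k1=λy_n ⇒ h·k1=z·y_n;  k2=λ(1+2/5z)y_n ⇒ h·k2=z(1+2/5z)y_n
  y_{n+1}/y_n = 1 + 6/25z + 19/25z(1+2/5z) = 1 + z + 38/125z²
  Hence R(z) = 1 + z + 38/125z².

Need |R(x)|<1, x<0.
x=-0.38: |R|=0.6639
R=1: x+38/125x²=0 ⇒ x=−125/38=-3.2895; min R=1−1/(4·38/125)=0.1776>−1
Confirm numerically:
  x=-2.757: |R|=0.55372 <1
  x=-2.397: |R|=0.34967 <1
  x=-1.851: |R|=0.19057 <1
  x=-1.366: |R|=0.20125 <1
  x=-3.712: |R|=1.47680 >1
  x=-3.406: |R|=1.12065 >1
  x=-3.357: |R|=1.06891 >1
Interval (-3.2895, 0).

left endpoint -3.2895.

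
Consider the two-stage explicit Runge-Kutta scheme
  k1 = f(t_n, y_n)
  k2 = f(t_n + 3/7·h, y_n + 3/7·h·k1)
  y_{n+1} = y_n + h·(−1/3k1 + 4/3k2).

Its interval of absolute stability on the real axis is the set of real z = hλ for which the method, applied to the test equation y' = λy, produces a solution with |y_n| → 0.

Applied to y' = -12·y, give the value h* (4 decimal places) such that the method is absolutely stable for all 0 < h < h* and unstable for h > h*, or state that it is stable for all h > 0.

Set f=λy, z=hλ:
  k1=λy_n ⇒ h·k1=z·y_n;  k2=λ(1+3/7z)y_n ⇒ h·k2=z(1+3/7z)y_n
  y_{n+1}/y_n = 1 − 1/3z + 4/3z(1+3/7z) = 1 + z + 4/7z²
  so R(z) = 1 + z + 4/7z².

Need |R(x)|<1, x<0.
x=-0.63: |R|=0.5968
R=1: x+4/7x²=0 ⇒ x=−7/4=-1.7500; min R=1−1/(4·4/7)=0.5625>−1
Confirm numerically:
  x=-1.633: |R|=0.89082 <1
  x=-1.569: |R|=0.83772 <1
  x=-0.995: |R|=0.57073 <1
  x=-1.992: |R|=1.27547 >1
  x=-1.923: |R|=1.19010 >1
So |R|<1 on (-1.7500, 0).

(-1.7500,0); λ=-12 ⇒ h* = (7/4)/12 = 0.1458.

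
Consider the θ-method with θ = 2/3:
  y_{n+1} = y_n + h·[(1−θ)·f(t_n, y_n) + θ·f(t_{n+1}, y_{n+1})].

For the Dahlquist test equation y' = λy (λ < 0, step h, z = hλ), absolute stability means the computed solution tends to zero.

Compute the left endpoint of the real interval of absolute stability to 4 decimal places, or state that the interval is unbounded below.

(−∞, 0) — no finite endpoint.

With y'=λy (z=hλ):
  y_{n+1} = y_n + z·[1/3·y_n + 2/3·y_{n+1}] ⇒ (1 − 2/3z)y_{n+1} = (1 + 1/3z)y_n
  Hence R(z) = (1 + 1/3z)/(1 − 2/3z).

Need |R(x)|<1, x<0.
x=-0.84: |R|=0.4615
x=-2: |R|=0.1429
x=-10: |R|=0.3043
x=-100: |R|=0.4778
θ=2/3≥1/2 ⇒ |1+1/3x|<|1−2/3x| ∀x<0 ⇒ unbounded interval.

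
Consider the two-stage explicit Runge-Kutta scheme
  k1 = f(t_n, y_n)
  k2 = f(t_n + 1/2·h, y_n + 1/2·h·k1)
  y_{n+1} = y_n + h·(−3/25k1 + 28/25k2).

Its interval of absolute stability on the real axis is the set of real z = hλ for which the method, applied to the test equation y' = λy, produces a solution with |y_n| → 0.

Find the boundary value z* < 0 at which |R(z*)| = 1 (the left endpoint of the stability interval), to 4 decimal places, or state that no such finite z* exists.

Set f=λy, z=hλ:
  k1=λy_n ⇒ h·k1=z·y_n;  k2=λ(1+1/2z)y_n ⇒ h·k2=z(1+1/2z)y_n
  y_{n+1}/y_n = 1 − 3/25z + 28/25z(1+1/2z) = 1 + z + 14/25z²
  ⇒ R(z) = 1 + z + 14/25z².

Find x<0 with |R(x)|<1.
x=-1: |R|=0.5600
R=1: x+14/25x²=0 ⇒ x=−25/14=-1.7857; min R=1−1/(4·14/25)=0.5536>−1
Confirm numerically:
  x=-1.685: |R|=0.90497 <1
  x=-1.531: |R|=0.78162 <1
  x=-1.185: |R|=0.60137 <1
  x=-1.046: |R|=0.56670 <1
  x=-2.159: |R|=1.45132 >1
  x=-2.109: |R|=1.38181 >1
  x=-1.884: |R|=1.10370 >1
Stable set (-1.7857, 0).

left endpoint -1.7857.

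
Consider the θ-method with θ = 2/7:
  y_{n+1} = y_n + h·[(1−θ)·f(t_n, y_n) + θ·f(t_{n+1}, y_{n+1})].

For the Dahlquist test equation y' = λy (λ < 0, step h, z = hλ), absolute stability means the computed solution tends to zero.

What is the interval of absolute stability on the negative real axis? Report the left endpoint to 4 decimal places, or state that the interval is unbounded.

z∈(-4.6667,0).

Set f=λy, z=hλ:
  y_{n+1} = y_n + z·[5/7·y_n + 2/7·y_{n+1}] ⇒ (1 − 2/7z)y_{n+1} = (1 + 5/7z)y_n
  Hence R(z) = (1 + 5/7z)/(1 − 2/7z).

Find x<0 with |R(x)|<1.
x=-0.84: |R|=0.3226
R=−1: 1+5/7x = −1+2/7x ⇒ -3/7x=2 ⇒ x=2/(-3/7)=-4.6667
Confirm numerically:
  x=-2.755: |R|=0.54157 <1
  x=-2.672: |R|=0.51523 <1
  x=-2.502: |R|=0.45901 <1
  x=-5.065: |R|=1.06976 >1
  x=-4.785: |R|=1.02142 >1
Stable set (-4.6667, 0).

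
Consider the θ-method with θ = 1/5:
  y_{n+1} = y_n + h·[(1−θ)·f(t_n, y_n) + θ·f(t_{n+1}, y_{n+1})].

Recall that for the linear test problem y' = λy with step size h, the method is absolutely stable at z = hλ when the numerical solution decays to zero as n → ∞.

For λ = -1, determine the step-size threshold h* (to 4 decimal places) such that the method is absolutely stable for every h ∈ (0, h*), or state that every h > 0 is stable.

Set f=λy, z=hλ:
  y_{n+1} = y_n + z·[4/5·y_n + 1/5·y_{n+1}] ⇒ (1 − 1/5z)y_{n+1} = (1 + 4/5z)y_n
  Hence R(z) = (1 + 4/5z)/(1 − 1/5z).

Boundary: |R(x)|=1, x<0.
x=-1.7: |R|=0.2687
R=−1: 1+4/5x = −1+1/5x ⇒ -3/5x=2 ⇒ x=2/(-3/5)=-3.3333
Confirm numerically:
  x=-2.946: |R|=0.85376 <1
  x=-2.726: |R|=0.76417 <1
  x=-1.531: |R|=0.17210 <1
  x=-1.382: |R|=0.08273 <1
  x=-3.910: |R|=1.19416 >1
  x=-3.855: |R|=1.17674 >1
So |R|<1 on (-3.3333, 0).

(-3.3333,0); λ=-1 ⇒ h* = (10/3)/1 = 3.3333.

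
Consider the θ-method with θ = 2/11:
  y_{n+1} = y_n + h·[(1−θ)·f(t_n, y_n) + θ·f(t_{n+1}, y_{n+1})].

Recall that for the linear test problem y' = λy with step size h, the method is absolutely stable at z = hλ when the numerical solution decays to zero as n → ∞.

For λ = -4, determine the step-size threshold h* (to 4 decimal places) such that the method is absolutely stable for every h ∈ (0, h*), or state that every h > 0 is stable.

Set f=λy, z=hλ:
  y_{n+1} = y_n + z·[9/11·y_n + 2/11·y_{n+1}] ⇒ (1 − 2/11z)y_{n+1} = (1 + 9/11z)y_n
  Hence R(z) = (1 + 9/11z)/(1 − 2/11z).

Solve |R(x)|<1 on ℝ⁻.
x=-0.91: |R|=0.2192
R=−1: 1+9/11x = −1+2/11x ⇒ -7/11x=2 ⇒ x=2/(-7/11)=-3.1429
Confirm numerically:
  x=-2.505: |R|=0.72111 <1
  x=-2.082: |R|=0.51029 <1
  x=-1.680: |R|=0.28691 <1
  x=-3.502: |R|=1.13964 >1
  x=-3.370: |R|=1.08963 >1
So |R|<1 on (-3.1429, 0).

(-3.1429,0); λ=-4 ⇒ h* = (22/7)/4 = 0.7857.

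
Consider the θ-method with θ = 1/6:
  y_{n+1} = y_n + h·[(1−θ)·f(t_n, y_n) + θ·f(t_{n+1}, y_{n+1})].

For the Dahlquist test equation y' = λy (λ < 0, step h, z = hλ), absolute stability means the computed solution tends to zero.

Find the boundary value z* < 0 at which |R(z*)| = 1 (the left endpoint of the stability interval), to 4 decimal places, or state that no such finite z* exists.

left endpoint -3.0000.

With y'=λy (z=hλ):
  y_{n+1} = y_n + z·[5/6·y_n + 1/6·y_{n+1}] ⇒ (1 − 1/6z)y_{n+1} = (1 + 5/6z)y_n
  ⇒ R(z) = (1 + 5/6z)/(1 − 1/6z).

Solve |R(x)|<1 on ℝ⁻.
x=-0.54: |R|=0.5046
R=−1: 1+5/6x = −1+1/6x ⇒ -2/3x=2 ⇒ x=2/(-2/3)=-3.0000
Confirm numerically:
  x=-2.626: |R|=0.82657 <1
  x=-2.143: |R|=0.57902 <1
  x=-1.474: |R|=0.18330 <1
  x=-1.443: |R|=0.16324 <1
  x=-3.347: |R|=1.14850 >1
  x=-3.237: |R|=1.10263 >1
  x=-3.045: |R|=1.01990 >1
So |R|<1 on (-3.0000, 0).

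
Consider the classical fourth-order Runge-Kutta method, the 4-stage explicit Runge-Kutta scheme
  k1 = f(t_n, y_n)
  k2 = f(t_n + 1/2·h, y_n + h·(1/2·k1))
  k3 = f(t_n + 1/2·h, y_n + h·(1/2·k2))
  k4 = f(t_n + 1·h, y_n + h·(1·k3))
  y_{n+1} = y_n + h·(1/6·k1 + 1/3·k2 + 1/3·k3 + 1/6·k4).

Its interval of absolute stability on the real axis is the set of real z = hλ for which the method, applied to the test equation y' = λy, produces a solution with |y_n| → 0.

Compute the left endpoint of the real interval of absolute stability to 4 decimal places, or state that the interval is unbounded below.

left endpoint -2.7853.

Set f=λy, z=hλ:
  order 4, 4-stage ⇒ R(z)=1+z+z^2/2+z^3/6+z^4/24
  (e.g. R(-1.38)=0.28530, |R|=0.28530)

Solve |R(x)|<1 on ℝ⁻.
x=-1.38: |R|=0.2853
|R(-2.43)|=0.5838 |R(-1.94)|=0.3151 |R(-1.04)|=0.3621
Bisect:
  x_lo=-3.5276 |R|=2.8302  x_hi=-0.0900 |R|=0.9139
  mid=-1.80879 |R|=0.28677 →hi
  mid=-2.66817 |R|=0.83731 →hi
  mid=-3.09786 |R|=1.58302 →lo
  mid=-2.88302 |R|=1.15762 →lo
  mid=-2.77560 |R|=0.98548 →hi
  mid=-2.82931 |R|=1.06841 →lo
  mid=-2.80245 |R|=1.02618 →lo
  mid=-2.78902 |R|=1.00564 →lo
  mid=-2.78231 |R|=0.99551 →hi
  mid=-2.78567 |R|=1.00056 →lo
  ...
  [-2.78546,-2.78525] ⇒ x*=-2.7853
So |R|<1 on (-2.7853, 0).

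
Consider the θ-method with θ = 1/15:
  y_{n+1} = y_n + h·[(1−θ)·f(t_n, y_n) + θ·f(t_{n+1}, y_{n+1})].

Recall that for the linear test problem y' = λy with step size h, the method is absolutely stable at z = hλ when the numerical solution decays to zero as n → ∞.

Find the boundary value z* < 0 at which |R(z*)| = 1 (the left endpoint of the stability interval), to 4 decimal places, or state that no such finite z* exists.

left endpoint -2.3077.

Set f=λy, z=hλ:
  y_{n+1} = y_n + z·[14/15·y_n + 1/15·y_{n+1}] ⇒ (1 − 1/15z)y_{n+1} = (1 + 14/15z)y_n
  R(z) = (1 + 14/15z)/(1 − 1/15z).

Need |R(x)|<1, x<0.
x=-1.37: |R|=0.2553
R=−1: 1+14/15x = −1+1/15x ⇒ -13/15x=2 ⇒ x=2/(-13/15)=-2.3077
Confirm numerically:
  x=-2.143: |R|=0.87511 <1
  x=-1.173: |R|=0.08792 <1
  x=-0.978: |R|=0.08186 <1
  x=-2.695: |R|=1.28454 >1
  x=-2.400: |R|=1.06897 >1
So |R|<1 on (-2.3077, 0).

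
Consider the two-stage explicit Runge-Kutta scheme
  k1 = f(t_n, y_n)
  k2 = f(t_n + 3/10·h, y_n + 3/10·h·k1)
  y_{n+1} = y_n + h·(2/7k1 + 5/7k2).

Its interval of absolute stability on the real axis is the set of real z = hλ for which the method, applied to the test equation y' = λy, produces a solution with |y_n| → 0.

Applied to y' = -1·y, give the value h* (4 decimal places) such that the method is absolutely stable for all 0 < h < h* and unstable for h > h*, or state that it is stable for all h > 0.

On y'=λy, z=hλ:
  k1=λy_n ⇒ h·k1=z·y_n;  k2=λ(1+3/10z)y_n ⇒ h·k2=z(1+3/10z)y_n
  y_{n+1}/y_n = 1 + 2/7z + 5/7z(1+3/10z) = 1 + z + 3/14z²
  ⇒ R(z) = 1 + z + 3/14z².

Need |R(x)|<1, x<0.
x=-1: |R|=0.2143
R=1: x+3/14x²=0 ⇒ x=−14/3=-4.6667; min R=1−1/(4·3/14)=-0.1667>−1
Confirm numerically:
  x=-4.443: |R|=0.78705 <1
  x=-4.076: |R|=0.48409 <1
  x=-3.112: |R|=0.03674 <1
  x=-2.975: |R|=0.07844 <1
  x=-5.129: |R|=1.50814 >1
  x=-4.947: |R|=1.29717 >1
  x=-4.761: |R|=1.09624 >1
Stable set (-4.6667, 0).

(-4.6667,0); λ=-1 ⇒ h* = (14/3)/1 = 4.6667.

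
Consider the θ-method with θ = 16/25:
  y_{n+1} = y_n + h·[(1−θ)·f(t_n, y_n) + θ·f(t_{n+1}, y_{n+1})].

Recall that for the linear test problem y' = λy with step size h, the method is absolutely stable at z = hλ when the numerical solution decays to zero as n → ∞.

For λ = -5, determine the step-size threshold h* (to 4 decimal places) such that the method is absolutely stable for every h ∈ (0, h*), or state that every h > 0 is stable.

With y'=λy (z=hλ):
  y_{n+1} = y_n + z·[9/25·y_n + 16/25·y_{n+1}] ⇒ (1 − 16/25z)y_{n+1} = (1 + 9/25z)y_n
  R(z) = (1 + 9/25z)/(1 − 16/25z).

Find x<0 with |R(x)|<1.
x=-1.06: |R|=0.3684
x=-2: |R|=0.1228
x=-10: |R|=0.3514
x=-100: |R|=0.5385
θ=16/25≥1/2 ⇒ |1+9/25x|<|1−16/25x| ∀x<0 ⇒ unbounded interval.

(−∞, 0) — no finite endpoint. Any h>0 works for λ=-5.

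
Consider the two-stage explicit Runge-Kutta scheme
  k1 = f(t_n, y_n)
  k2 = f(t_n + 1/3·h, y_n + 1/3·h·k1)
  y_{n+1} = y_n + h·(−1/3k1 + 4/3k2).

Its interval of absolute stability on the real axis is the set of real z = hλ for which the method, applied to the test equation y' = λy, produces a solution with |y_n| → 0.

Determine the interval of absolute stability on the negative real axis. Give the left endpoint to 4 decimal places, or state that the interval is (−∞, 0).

(-2.2500, 0).

Set f=λy, z=hλ:
  k1=λy_n ⇒ h·k1=z·y_n;  k2=λ(1+1/3z)y_n ⇒ h·k2=z(1+1/3z)y_n
  y_{n+1}/y_n = 1 − 1/3z + 4/3z(1+1/3z) = 1 + z + 4/9z²
  Hence R(z) = 1 + z + 4/9z².

Find x<0 with |R(x)|<1.
x=-0.39: |R|=0.6776
R=1: x+4/9x²=0 ⇒ x=−9/4=-2.2500; min R=1−1/(4·4/9)=0.4375>−1
Confirm numerically:
  x=-1.841: |R|=0.66535 <1
  x=-1.751: |R|=0.61167 <1
  x=-1.644: |R|=0.55722 <1
  x=-1.160: |R|=0.43804 <1
  x=-2.782: |R|=1.65779 >1
  x=-2.360: |R|=1.11538 >1
Interval (-2.2500, 0).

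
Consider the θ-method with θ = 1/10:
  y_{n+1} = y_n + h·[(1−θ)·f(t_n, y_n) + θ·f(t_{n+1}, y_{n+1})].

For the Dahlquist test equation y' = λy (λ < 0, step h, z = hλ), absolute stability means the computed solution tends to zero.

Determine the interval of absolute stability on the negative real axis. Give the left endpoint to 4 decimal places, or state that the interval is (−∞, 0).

z∈(-2.5000,0).

With y'=λy (z=hλ):
  y_{n+1} = y_n + z·[9/10·y_n + 1/10·y_{n+1}] ⇒ (1 − 1/10z)y_{n+1} = (1 + 9/10z)y_n
  Hence R(z) = (1 + 9/10z)/(1 − 1/10z).

Solve |R(x)|<1 on ℝ⁻.
x=-0.46: |R|=0.5602
R=−1: 1+9/10x = −1+1/10x ⇒ -4/5x=2 ⇒ x=2/(-4/5)=-2.5000
Confirm numerically:
  x=-2.439: |R|=0.96077 <1
  x=-2.326: |R|=0.88707 <1
  x=-1.481: |R|=0.28996 <1
  x=-1.340: |R|=0.18166 <1
  x=-2.997: |R|=1.30592 >1
  x=-2.939: |R|=1.27143 >1
Interval (-2.5000, 0).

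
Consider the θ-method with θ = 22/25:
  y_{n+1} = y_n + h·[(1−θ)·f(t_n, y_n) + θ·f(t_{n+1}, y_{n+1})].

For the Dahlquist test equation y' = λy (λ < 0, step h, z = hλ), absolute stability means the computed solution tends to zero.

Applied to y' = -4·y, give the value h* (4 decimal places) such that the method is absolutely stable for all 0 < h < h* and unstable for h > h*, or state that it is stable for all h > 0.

interval (−∞, 0). Any h>0 works for λ=-4.

Set f=λy, z=hλ:
  y_{n+1} = y_n + z·[3/25·y_n + 22/25·y_{n+1}] ⇒ (1 − 22/25z)y_{n+1} = (1 + 3/25z)y_n
  Hence R(z) = (1 + 3/25z)/(1 − 22/25z).

Find x<0 with |R(x)|<1.
x=-0.99: |R|=0.4709
x=-2: |R|=0.2754
x=-10: |R|=0.0204
x=-100: |R|=0.1236
θ=22/25≥1/2 ⇒ |1+3/25x|<|1−22/25x| ∀x<0 ⇒ stable on all of ℝ⁻.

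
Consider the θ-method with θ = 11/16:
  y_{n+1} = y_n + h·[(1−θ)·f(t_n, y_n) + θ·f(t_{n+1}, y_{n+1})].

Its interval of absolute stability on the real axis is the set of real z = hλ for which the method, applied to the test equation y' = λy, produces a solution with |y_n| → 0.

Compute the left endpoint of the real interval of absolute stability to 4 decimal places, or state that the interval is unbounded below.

On y'=λy, z=hλ:
  y_{n+1} = y_n + z·[5/16·y_n + 11/16·y_{n+1}] ⇒ (1 − 11/16z)y_{n+1} = (1 + 5/16z)y_n
  R(z) = (1 + 5/16z)/(1 − 11/16z).

Find x<0 with |R(x)|<1.
x=-1.61: |R|=0.2358
x=-2: |R|=0.1579
x=-10: |R|=0.2698
x=-100: |R|=0.4337
θ=11/16≥1/2 ⇒ |1+5/16x|<|1−11/16x| ∀x<0 ⇒ unbounded interval.

(−∞, 0) — no finite endpoint.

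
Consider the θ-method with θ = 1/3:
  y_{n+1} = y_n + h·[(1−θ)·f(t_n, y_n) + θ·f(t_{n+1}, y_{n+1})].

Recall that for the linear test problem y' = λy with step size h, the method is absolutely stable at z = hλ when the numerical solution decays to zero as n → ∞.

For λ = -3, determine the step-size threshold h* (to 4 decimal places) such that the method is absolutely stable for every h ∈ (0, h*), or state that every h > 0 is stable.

(-6.0000,0); λ=-3 ⇒ h* = (6)/3 = 2.0000.

With y'=λy (z=hλ):
  y_{n+1} = y_n + z·[2/3·y_n + 1/3·y_{n+1}] ⇒ (1 − 1/3z)y_{n+1} = (1 + 2/3z)y_n
  ⇒ R(z) = (1 + 2/3z)/(1 − 1/3z).

Need |R(x)|<1, x<0.
x=-1.49: |R|=0.0045
R=−1: 1+2/3x = −1+1/3x ⇒ -1/3x=2 ⇒ x=2/(-1/3)=-6.0000
Confirm numerically:
  x=-5.310: |R|=0.91697 <1
  x=-5.074: |R|=0.88531 <1
  x=-3.775: |R|=0.67159 <1
  x=-3.041: |R|=0.51018 <1
  x=-6.568: |R|=1.05936 >1
  x=-6.296: |R|=1.03184 >1
So |R|<1 on (-6.0000, 0).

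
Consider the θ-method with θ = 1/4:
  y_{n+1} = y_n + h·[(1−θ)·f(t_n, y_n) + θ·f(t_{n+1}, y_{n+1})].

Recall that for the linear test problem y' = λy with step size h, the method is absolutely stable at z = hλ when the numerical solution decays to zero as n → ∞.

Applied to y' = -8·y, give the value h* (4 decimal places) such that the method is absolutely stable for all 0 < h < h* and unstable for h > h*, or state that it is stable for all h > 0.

With y'=λy (z=hλ):
  y_{n+1} = y_n + z·[3/4·y_n + 1/4·y_{n+1}] ⇒ (1 − 1/4z)y_{n+1} = (1 + 3/4z)y_n
  ⇒ R(z) = (1 + 3/4z)/(1 − 1/4z).

Boundary: |R(x)|=1, x<0.
x=-1.49: |R|=0.0856
R=−1: 1+3/4x = −1+1/4x ⇒ -1/2x=2 ⇒ x=2/(-1/2)=-4.0000
Confirm numerically:
  x=-3.621: |R|=0.90054 <1
  x=-2.518: |R|=0.54526 <1
  x=-2.183: |R|=0.41226 <1
  x=-4.416: |R|=1.09886 >1
  x=-4.045: |R|=1.01119 >1
Interval (-4.0000, 0).

(-4.0000,0); λ=-8 ⇒ h* = (4)/8 = 0.5000.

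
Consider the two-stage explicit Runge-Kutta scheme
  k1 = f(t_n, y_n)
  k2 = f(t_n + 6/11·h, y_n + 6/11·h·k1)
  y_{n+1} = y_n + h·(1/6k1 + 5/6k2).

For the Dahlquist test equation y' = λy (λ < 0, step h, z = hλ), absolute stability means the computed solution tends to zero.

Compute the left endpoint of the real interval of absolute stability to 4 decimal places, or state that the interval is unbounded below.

Test eqn y'=λy, z=hλ:
  k1=λy_n ⇒ h·k1=z·y_n;  k2=λ(1+6/11z)y_n ⇒ h·k2=z(1+6/11z)y_n
  y_{n+1}/y_n = 1 + 1/6z + 5/6z(1+6/11z) = 1 + z + 5/11z²
  Hence R(z) = 1 + z + 5/11z².

Find x<0 with |R(x)|<1.
x=-1.76: |R|=0.6480
R=1: x+5/11x²=0 ⇒ x=−11/5=-2.2000; min R=1−1/(4·5/11)=0.4500>−1
Confirm numerically:
  x=-2.022: |R|=0.83640 <1
  x=-1.791: |R|=0.66704 <1
  x=-1.198: |R|=0.45437 <1
  x=-1.121: |R|=0.45020 <1
  x=-2.620: |R|=1.50018 >1
  x=-2.240: |R|=1.04073 >1
So |R|<1 on (-2.2000, 0).

left endpoint -2.2000.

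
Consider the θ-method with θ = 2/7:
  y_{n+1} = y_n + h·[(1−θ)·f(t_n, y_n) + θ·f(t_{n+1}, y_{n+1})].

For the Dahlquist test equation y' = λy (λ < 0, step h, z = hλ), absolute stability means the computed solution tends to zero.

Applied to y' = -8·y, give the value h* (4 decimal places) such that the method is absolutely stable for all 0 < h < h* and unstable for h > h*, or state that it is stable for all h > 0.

Test eqn y'=λy, z=hλ:
  y_{n+1} = y_n + z·[5/7·y_n + 2/7·y_{n+1}] ⇒ (1 − 2/7z)y_{n+1} = (1 + 5/7z)y_n
  R(z) = (1 + 5/7z)/(1 − 2/7z).

Need |R(x)|<1, x<0.
x=-0.92: |R|=0.2715
R=−1: 1+5/7x = −1+2/7x ⇒ -3/7x=2 ⇒ x=2/(-3/7)=-4.6667
Confirm numerically:
  x=-3.836: |R|=0.83015 <1
  x=-3.218: |R|=0.67654 <1
  x=-2.588: |R|=0.48784 <1
  x=-5.208: |R|=1.09325 >1
  x=-5.172: |R|=1.08741 >1
  x=-4.721: |R|=1.00991 >1
Stable set (-4.6667, 0).

(-4.6667,0); λ=-8 ⇒ h* = (14/3)/8 = 0.5833.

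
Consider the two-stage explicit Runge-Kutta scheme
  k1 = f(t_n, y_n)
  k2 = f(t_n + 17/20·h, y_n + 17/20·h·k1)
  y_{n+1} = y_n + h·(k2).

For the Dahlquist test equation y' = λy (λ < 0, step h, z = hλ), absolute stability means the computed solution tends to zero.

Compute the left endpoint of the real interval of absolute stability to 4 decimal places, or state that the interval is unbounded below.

Test eqn y'=λy, z=hλ:
  k1=λy_n ⇒ h·k1=z·y_n;  k2=λ(1+17/20z)y_n ⇒ h·k2=z(1+17/20z)y_n
  y_{n+1}/y_n = 1 + z(1+17/20z) = 1 + z + 17/20z²
  R(z) = 1 + z + 17/20z².

Find x<0 with |R(x)|<1.
x=-0.88: |R|=0.7782
R=1: x+17/20x²=0 ⇒ x=−20/17=-1.1765; min R=1−1/(4·17/20)=0.7059>−1
Confirm numerically:
  x=-0.985: |R|=0.83969 <1
  x=-0.804: |R|=0.74545 <1
  x=-0.552: |R|=0.70700 <1
  x=-1.450: |R|=1.33712 >1
  x=-1.438: |R|=1.31967 >1
So |R|<1 on (-1.1765, 0).

z* = -1.1765.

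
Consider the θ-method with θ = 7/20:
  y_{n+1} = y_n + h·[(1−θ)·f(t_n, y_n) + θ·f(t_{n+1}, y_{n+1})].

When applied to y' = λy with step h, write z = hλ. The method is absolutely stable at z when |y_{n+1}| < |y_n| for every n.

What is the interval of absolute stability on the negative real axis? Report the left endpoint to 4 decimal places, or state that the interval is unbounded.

Set f=λy, z=hλ:
  y_{n+1} = y_n + z·[13/20·y_n + 7/20·y_{n+1}] ⇒ (1 − 7/20z)y_{n+1} = (1 + 13/20z)y_n
  Hence R(z) = (1 + 13/20z)/(1 − 7/20z).

Find x<0 with |R(x)|<1.
x=-1.18: |R|=0.1649
R=−1: 1+13/20x = −1+7/20x ⇒ -3/10x=2 ⇒ x=2/(-3/10)=-6.6667
Confirm numerically:
  x=-4.704: |R|=0.77751 <1
  x=-4.672: |R|=0.77292 <1
  x=-3.116: |R|=0.49048 <1
  x=-2.870: |R|=0.43178 <1
  x=-7.240: |R|=1.04867 >1
  x=-7.042: |R|=1.03250 >1
  x=-6.786: |R|=1.01061 >1
Interval (-6.6667, 0).

z∈(-6.6667,0).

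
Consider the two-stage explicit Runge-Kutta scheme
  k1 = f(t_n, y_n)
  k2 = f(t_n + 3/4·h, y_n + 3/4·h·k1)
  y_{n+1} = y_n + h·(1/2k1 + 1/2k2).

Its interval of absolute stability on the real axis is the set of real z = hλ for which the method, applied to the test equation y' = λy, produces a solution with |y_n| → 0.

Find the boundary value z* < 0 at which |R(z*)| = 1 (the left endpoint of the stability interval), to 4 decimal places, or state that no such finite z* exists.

Set f=λy, z=hλ:
  k1=λy_n ⇒ h·k1=z·y_n;  k2=λ(1+3/4z)y_n ⇒ h·k2=z(1+3/4z)y_n
  y_{n+1}/y_n = 1 + 1/2z + 1/2z(1+3/4z) = 1 + z + 3/8z²
  Hence R(z) = 1 + z + 3/8z².

Solve |R(x)|<1 on ℝ⁻.
x=-1.24: |R|=0.3366
R=1: x+3/8x²=0 ⇒ x=−8/3=-2.6667; min R=1−1/(4·3/8)=0.3333>−1
Confirm numerically:
  x=-1.696: |R|=0.38266 <1
  x=-1.175: |R|=0.34273 <1
  x=-1.156: |R|=0.34513 <1
  x=-3.249: |R|=1.70950 >1
  x=-2.715: |R|=1.04921 >1
Interval (-2.6667, 0).

left endpoint -2.6667.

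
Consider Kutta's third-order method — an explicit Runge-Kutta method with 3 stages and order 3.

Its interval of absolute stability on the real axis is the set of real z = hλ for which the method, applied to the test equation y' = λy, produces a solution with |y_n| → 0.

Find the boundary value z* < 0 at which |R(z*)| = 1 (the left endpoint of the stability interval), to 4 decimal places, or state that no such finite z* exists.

Set f=λy, z=hλ:
  order 3, 3-stage ⇒ R(z)=1+z+z^2/2+z^3/6
  (e.g. R(-0.47)=0.62315, |R|=0.62315)

Need |R(x)|<1, x<0.
x=-0.47: |R|=0.6231
|R(-2.81)|=1.5600 |R(-1.65)|=0.0374 |R(-0.75)|=0.4609
Bisect:
  x_lo=-3.2565 |R|=2.7100  x_hi=-0.2467 |R|=0.7813
  mid=-1.75160 |R|=0.11323 →hi
  mid=-2.50407 |R|=0.98579 →hi
  mid=-2.88030 |R|=1.71479 →lo
  mid=-2.69218 |R|=1.32035 →lo
  mid=-2.59812 |R|=1.14600 →lo
  mid=-2.55110 |R|=1.06418 →lo
  mid=-2.52758 |R|=1.02456 →lo
  mid=-2.51582 |R|=1.00507 →lo
  mid=-2.50994 |R|=0.99540 →hi
  mid=-2.51288 |R|=1.00023 →lo
  ...
  [-2.51288,-2.51270] ⇒ x*=-2.5127
Interval (-2.5127, 0).

left endpoint -2.5127.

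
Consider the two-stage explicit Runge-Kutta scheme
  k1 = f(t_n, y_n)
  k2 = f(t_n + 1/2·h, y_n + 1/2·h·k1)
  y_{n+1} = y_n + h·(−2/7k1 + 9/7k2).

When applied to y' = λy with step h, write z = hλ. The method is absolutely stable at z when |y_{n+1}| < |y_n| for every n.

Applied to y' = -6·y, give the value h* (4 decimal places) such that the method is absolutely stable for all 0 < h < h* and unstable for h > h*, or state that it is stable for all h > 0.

Set f=λy, z=hλ:
  k1=λy_n ⇒ h·k1=z·y_n;  k2=λ(1+1/2z)y_n ⇒ h·k2=z(1+1/2z)y_n
  y_{n+1}/y_n = 1 − 2/7z + 9/7z(1+1/2z) = 1 + z + 9/14z²
  Hence R(z) = 1 + z + 9/14z².

Find x<0 with |R(x)|<1.
x=-0.49: |R|=0.6643
R=1: x+9/14x²=0 ⇒ x=−14/9=-1.5556; min R=1−1/(4·9/14)=0.6111>−1
Confirm numerically:
  x=-1.193: |R|=0.72195 <1
  x=-0.851: |R|=0.61456 <1
  x=-0.636: |R|=0.62403 <1
  x=-2.026: |R|=1.61272 >1
  x=-1.659: |R|=1.11032 >1
Stable set (-1.5556, 0).

(-1.5556,0); λ=-6 ⇒ h* = (14/9)/6 = 0.2593.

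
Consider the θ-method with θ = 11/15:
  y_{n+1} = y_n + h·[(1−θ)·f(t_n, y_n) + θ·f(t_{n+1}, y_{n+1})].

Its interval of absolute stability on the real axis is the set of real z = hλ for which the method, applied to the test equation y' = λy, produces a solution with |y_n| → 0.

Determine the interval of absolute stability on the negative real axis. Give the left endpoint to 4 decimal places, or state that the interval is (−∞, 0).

unbounded; (−∞, 0).

With y'=λy (z=hλ):
  y_{n+1} = y_n + z·[4/15·y_n + 11/15·y_{n+1}] ⇒ (1 − 11/15z)y_{n+1} = (1 + 4/15z)y_n
  so R(z) = (1 + 4/15z)/(1 − 11/15z).

Find x<0 with |R(x)|<1.
x=-1.37: |R|=0.3166
x=-2: |R|=0.1892
x=-10: |R|=0.2000
x=-100: |R|=0.3453
θ=11/15≥1/2 ⇒ |1+4/15x|<|1−11/15x| ∀x<0 ⇒ interval (−∞,0).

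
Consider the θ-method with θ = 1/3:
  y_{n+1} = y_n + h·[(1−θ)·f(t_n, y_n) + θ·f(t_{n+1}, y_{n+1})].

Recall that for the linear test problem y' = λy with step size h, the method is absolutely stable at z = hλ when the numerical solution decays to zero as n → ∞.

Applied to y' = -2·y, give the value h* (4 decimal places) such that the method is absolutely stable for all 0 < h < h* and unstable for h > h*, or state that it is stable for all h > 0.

With y'=λy (z=hλ):
  y_{n+1} = y_n + z·[2/3·y_n + 1/3·y_{n+1}] ⇒ (1 − 1/3z)y_{n+1} = (1 + 2/3z)y_n
  ⇒ R(z) = (1 + 2/3z)/(1 − 1/3z).

Solve |R(x)|<1 on ℝ⁻.
x=-0.47: |R|=0.5937
R=−1: 1+2/3x = −1+1/3x ⇒ -1/3x=2 ⇒ x=2/(-1/3)=-6.0000
Confirm numerically:
  x=-5.510: |R|=0.94242 <1
  x=-5.259: |R|=0.91028 <1
  x=-3.998: |R|=0.71392 <1
  x=-2.885: |R|=0.47069 <1
  x=-6.389: |R|=1.04143 >1
  x=-6.175: |R|=1.01907 >1
So |R|<1 on (-6.0000, 0).

(-6.0000,0); λ=-2 ⇒ h* = (6)/2 = 3.0000.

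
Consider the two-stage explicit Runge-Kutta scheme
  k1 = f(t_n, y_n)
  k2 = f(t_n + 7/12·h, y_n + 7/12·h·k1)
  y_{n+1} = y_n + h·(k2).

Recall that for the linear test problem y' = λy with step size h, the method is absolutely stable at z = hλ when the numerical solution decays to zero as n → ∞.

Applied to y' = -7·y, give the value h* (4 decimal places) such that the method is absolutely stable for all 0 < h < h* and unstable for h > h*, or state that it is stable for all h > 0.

On y'=λy, z=hλ:
  k1=λy_n ⇒ h·k1=z·y_n;  k2=λ(1+7/12z)y_n ⇒ h·k2=z(1+7/12z)y_n
  y_{n+1}/y_n = 1 + z(1+7/12z) = 1 + z + 7/12z²
  so R(z) = 1 + z + 7/12z².

Boundary: |R(x)|=1, x<0.
x=-1.22: |R|=0.6482
R=1: x+7/12x²=0 ⇒ x=−12/7=-1.7143; min R=1−1/(4·7/12)=0.5714>−1
Confirm numerically:
  x=-1.361: |R|=0.71952 <1
  x=-1.156: |R|=0.62353 <1
  x=-1.057: |R|=0.59473 <1
  x=-1.996: |R|=1.32801 >1
  x=-1.810: |R|=1.10106 >1
So |R|<1 on (-1.7143, 0).

(-1.7143,0); λ=-7 ⇒ h* = (12/7)/7 = 0.2449.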